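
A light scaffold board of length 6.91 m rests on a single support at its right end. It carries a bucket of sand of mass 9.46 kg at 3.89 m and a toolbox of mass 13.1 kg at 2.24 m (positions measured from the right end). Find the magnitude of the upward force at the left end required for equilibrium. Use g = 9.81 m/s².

F ≈ 93.9 N

Take moments about the right end.
Bucket of sand: 9.46 × 9.81 = 92.8 N down at 3.89 m → arm 3.89 m, τ = 92.8 × 3.89 = 361 N·m counterclockwise.
Toolbox: 13.1 × 9.81 = 128.5 N down at 2.24 m → arm 2.24 m, τ = 128.5 × 2.24 = 287.8 N·m counterclockwise.
Net moment of the loads = 648.8 N·m counterclockwise.
The upward force F acts at the left end, arm 6.91 m, giving F × 6.91 clockwise.
Setting net torque to zero: F × 6.91 = 648.8 → F = 648.8 / 6.91 = 93.9 N.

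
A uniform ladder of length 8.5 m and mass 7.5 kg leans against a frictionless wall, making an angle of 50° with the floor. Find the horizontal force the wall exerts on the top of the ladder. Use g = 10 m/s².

About the foot of the ladder:
Ladder weight 7.5×10 = 75 N acts at 4.25 m along the ladder; its horizontal arm is 4.25·cos50° = 2.732 m → τ = 204.9 N·m clockwise.
Wall normal N acts horizontally at the top; its moment arm is the height L sinθ = 8.5·sin50° = 6.511 m, counterclockwise.
Balancing moments: N × 6.511 = 204.9, giving N = 31.5 N.

N_wall ≈ 31.5 N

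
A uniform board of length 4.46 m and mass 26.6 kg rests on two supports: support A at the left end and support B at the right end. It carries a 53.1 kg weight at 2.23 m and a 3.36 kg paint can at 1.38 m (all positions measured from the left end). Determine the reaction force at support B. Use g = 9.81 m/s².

About support A:
Beam weight: 26.6 × 9.81 = 260.9 N down at 2.23 m → arm 2.23 m, τ = 260.9 × 2.23 = 581.8 N·m clockwise.
Weight: 53.1 × 9.81 = 520.9 N down at 2.23 m → arm 2.23 m, τ = 520.9 × 2.23 = 1162 N·m clockwise.
Paint can: 3.36 × 9.81 = 32.96 N down at 1.38 m → arm 1.38 m, τ = 32.96 × 1.38 = 45.48 N·m clockwise.
Net load moment about support A = 1789 N·m clockwise.
Reaction R at support B is upward at 4.46 m, arm 4.46 m → moment R × 4.46 counterclockwise.
Setting net torque to zero: R × 4.46 = 1789 → R = 401 N.

R_B ≈ 401 N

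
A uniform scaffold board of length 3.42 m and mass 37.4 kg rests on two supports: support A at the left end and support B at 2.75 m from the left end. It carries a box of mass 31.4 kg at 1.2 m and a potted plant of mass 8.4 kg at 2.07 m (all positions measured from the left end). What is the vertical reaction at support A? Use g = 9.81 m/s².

Choose support B as the axis so its reaction then has zero moment arm.
Beam weight: 37.4 × 9.81 = 366.9 N down at 1.71 m → arm 1.04 m, τ = 366.9 × 1.04 = 381.6 N·m counterclockwise.
Box: 31.4 × 9.81 = 308 N down at 1.2 m → arm 1.55 m, τ = 308 × 1.55 = 477.4 N·m counterclockwise.
Potted plant: 8.4 × 9.81 = 82.4 N down at 2.07 m → arm 0.68 m, τ = 82.4 × 0.68 = 56.03 N·m counterclockwise.
Net load moment about support B = 915 N·m counterclockwise.
Reaction R at support A is upward at 0 m, arm 2.75 m → moment R × 2.75 clockwise.
Balancing moments: R × 2.75 = 915, giving R = 333 N.

R_A ≈ 333 N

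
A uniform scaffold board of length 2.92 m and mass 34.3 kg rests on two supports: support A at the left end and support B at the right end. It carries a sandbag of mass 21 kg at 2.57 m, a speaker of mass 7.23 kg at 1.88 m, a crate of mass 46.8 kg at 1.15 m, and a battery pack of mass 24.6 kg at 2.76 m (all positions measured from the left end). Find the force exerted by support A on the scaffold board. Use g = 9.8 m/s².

About support B:
Beam weight: 34.3 × 9.8 = 336.1 N down at 1.46 m → arm 1.46 m, τ = 336.1 × 1.46 = 490.7 N·m counterclockwise.
Sandbag: 21 × 9.8 = 205.8 N down at 2.57 m → arm 0.35 m, τ = 205.8 × 0.35 = 72.03 N·m counterclockwise.
Speaker: 7.23 × 9.8 = 70.85 N down at 1.88 m → arm 1.04 m, τ = 70.85 × 1.04 = 73.68 N·m counterclockwise.
Crate: 46.8 × 9.8 = 458.6 N down at 1.15 m → arm 1.77 m, τ = 458.6 × 1.77 = 811.7 N·m counterclockwise.
Battery pack: 24.6 × 9.8 = 241.1 N down at 2.76 m → arm 0.16 m, τ = 241.1 × 0.16 = 38.58 N·m counterclockwise.
Net load moment about support B = 1487 N·m counterclockwise.
Reaction R at support A is upward at 0 m, arm 2.92 m → moment R × 2.92 clockwise.
For rotational equilibrium, R × 2.92 = 1487, so R = 509 N.

R_A ≈ 509 N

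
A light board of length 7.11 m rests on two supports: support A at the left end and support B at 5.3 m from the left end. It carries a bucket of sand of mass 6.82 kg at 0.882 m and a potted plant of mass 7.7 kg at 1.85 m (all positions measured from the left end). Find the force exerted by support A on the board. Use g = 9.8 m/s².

Taking torques about support B:
Bucket of sand: 6.82 × 9.8 = 66.84 N down at 0.882 m → arm 4.418 m, τ = 66.84 × 4.418 = 295.3 N·m counterclockwise.
Potted plant: 7.7 × 9.8 = 75.46 N down at 1.85 m → arm 3.45 m, τ = 75.46 × 3.45 = 260.3 N·m counterclockwise.
Net load moment about support B = 555.6 N·m counterclockwise.
Reaction R at support A is upward at 0 m, arm 5.3 m → moment R × 5.3 clockwise.
Setting net torque to zero: R × 5.3 = 555.6 → R = 105 N.

R_A ≈ 105 N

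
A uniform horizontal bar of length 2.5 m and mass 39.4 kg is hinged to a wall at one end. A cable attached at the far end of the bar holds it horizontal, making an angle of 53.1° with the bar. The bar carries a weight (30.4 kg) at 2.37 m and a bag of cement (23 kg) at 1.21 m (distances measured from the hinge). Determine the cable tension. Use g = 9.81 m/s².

Sum moments about the hinge (the unknown hinge reaction has zero arm there).
Beam weight: 39.4 × 9.81 = 386.5 N down at 1.25 m → arm 1.25 m, τ = 386.5 × 1.25 = 483.1 N·m clockwise.
Weight: 30.4 × 9.81 = 298.2 N down at 2.37 m → arm 2.37 m, τ = 298.2 × 2.37 = 706.7 N·m clockwise.
Bag of cement: 23 × 9.81 = 225.6 N down at 1.21 m → arm 1.21 m, τ = 225.6 × 1.21 = 273 N·m clockwise.
Total clockwise load moment = 1463 N·m.
The cable tension T acts at 2.5 m; only its component perpendicular to the bar, T sinθ, produces torque. sin 53.1° = 0.7997.
For rotational equilibrium, T × 2.5 × 0.7997 = 1463, so T = 1463 / 1.999 = 732 N.

T ≈ 732 N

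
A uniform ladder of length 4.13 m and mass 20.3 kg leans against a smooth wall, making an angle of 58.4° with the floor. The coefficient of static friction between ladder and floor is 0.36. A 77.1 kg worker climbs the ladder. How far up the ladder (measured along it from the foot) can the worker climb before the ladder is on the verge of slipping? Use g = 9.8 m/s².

Taking torques about the foot of the ladder:
Ladder weight 20.3×9.8 = 198.9 N acts at 2.065 m along the ladder; its horizontal arm is 2.065·cos58.4° = 1.082 m → τ = 215.2 N·m clockwise.
Worker weight 77.1×9.8 = 755.6 N at distance d → arm d·cos58.4° → τ = 755.6·d·0.524 clockwise.
Wall normal N at the top has arm L sinθ = 3.518 m counterclockwise, so Στ = 0 gives N·3.518 = 215.2 + 395.9·d.
ΣFy = 0 ⇒ N_floor = 954.5 N, so the maximum friction is μ_s·N_floor = 0.36×954.5 = 343.6 N. ΣFx = 0 ⇒ N_wall = f, so at the slipping point N = 343.6 N.
Substituting: 343.6×3.518 = 215.2 + 395.9·d ⇒ d = (1209 − 215.2) / 395.9 = 2.51 m.

d ≈ 2.51 m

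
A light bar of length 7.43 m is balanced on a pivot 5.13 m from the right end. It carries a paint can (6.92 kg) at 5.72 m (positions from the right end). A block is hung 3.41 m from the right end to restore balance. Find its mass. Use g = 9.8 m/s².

Sum moments about the pivot (at 5.13 m from the right end) (the support reaction has zero arm there).
Paint can: 6.92 × 9.8 = 67.82 N down at 5.72 m → arm 0.59 m, τ = 67.82 × 0.59 = 40.01 N·m counterclockwise.
Net moment of known loads = 40.01 N·m counterclockwise.
An unknown mass m at 3.41 m has arm 1.72 m; its moment is m·g·1.72 clockwise.
Στ = 0 ⇒ m × 9.8 × 1.72 = 40.01 ⇒ m = 40.01 / (9.8 × 1.72) = 2.37 kg.

m ≈ 2.37 kg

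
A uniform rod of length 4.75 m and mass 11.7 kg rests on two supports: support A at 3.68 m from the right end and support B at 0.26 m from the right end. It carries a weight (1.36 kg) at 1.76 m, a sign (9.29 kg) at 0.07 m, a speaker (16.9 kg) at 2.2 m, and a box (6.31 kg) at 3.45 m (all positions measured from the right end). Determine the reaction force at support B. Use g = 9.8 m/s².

Choose support A as the axis so its reaction then has zero moment arm.
Beam weight: 11.7 × 9.8 = 114.7 N down at 2.375 m → arm 1.305 m, τ = 114.7 × 1.305 = 149.7 N·m clockwise.
Weight: 1.36 × 9.8 = 13.33 N down at 1.76 m → arm 1.92 m, τ = 13.33 × 1.92 = 25.59 N·m clockwise.
Sign: 9.29 × 9.8 = 91.04 N down at 0.07 m → arm 3.61 m, τ = 91.04 × 3.61 = 328.7 N·m clockwise.
Speaker: 16.9 × 9.8 = 165.6 N down at 2.2 m → arm 1.48 m, τ = 165.6 × 1.48 = 245.1 N·m clockwise.
Box: 6.31 × 9.8 = 61.84 N down at 3.45 m → arm 0.23 m, τ = 61.84 × 0.23 = 14.22 N·m clockwise.
Net load moment about support A = 763.3 N·m clockwise.
Reaction R at support B is upward at 0.26 m, arm 3.42 m → moment R × 3.42 counterclockwise.
Balancing moments: R × 3.42 = 763.3, giving R = 223 N.

R_B ≈ 223 N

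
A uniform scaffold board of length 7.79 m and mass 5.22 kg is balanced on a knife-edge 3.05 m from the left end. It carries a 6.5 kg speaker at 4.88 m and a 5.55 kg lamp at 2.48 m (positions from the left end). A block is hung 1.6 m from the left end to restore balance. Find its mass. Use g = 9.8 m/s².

Sum moments about the knife-edge (at 3.05 m from the left end) (the support reaction has zero arm there).
Beam weight: 5.22 × 9.8 = 51.16 N down at 3.895 m → arm 0.845 m, τ = 51.16 × 0.845 = 43.23 N·m clockwise.
Speaker: 6.5 × 9.8 = 63.7 N down at 4.88 m → arm 1.83 m, τ = 63.7 × 1.83 = 116.6 N·m clockwise.
Lamp: 5.55 × 9.8 = 54.39 N down at 2.48 m → arm 0.57 m, τ = 54.39 × 0.57 = 31 N·m counterclockwise.
Net moment of known loads = 128.8 N·m clockwise.
An unknown mass m at 1.6 m has arm 1.45 m; its moment is m·g·1.45 counterclockwise.
Στ = 0 ⇒ m × 9.8 × 1.45 = 128.8 ⇒ m = 128.8 / (9.8 × 1.45) = 9.06 kg.

m ≈ 9.06 kg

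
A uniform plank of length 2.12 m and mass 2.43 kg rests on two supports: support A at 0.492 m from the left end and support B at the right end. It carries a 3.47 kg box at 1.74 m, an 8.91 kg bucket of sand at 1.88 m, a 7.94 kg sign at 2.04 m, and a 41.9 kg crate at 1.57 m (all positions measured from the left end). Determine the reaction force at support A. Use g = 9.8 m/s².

Take moments about support B.
Beam weight: 2.43 × 9.8 = 23.81 N down at 1.06 m → arm 1.06 m, τ = 23.81 × 1.06 = 25.24 N·m counterclockwise.
Box: 3.47 × 9.8 = 34.01 N down at 1.74 m → arm 0.38 m, τ = 34.01 × 0.38 = 12.92 N·m counterclockwise.
Bucket of sand: 8.91 × 9.8 = 87.32 N down at 1.88 m → arm 0.24 m, τ = 87.32 × 0.24 = 20.96 N·m counterclockwise.
Sign: 7.94 × 9.8 = 77.81 N down at 2.04 m → arm 0.08 m, τ = 77.81 × 0.08 = 6.225 N·m counterclockwise.
Crate: 41.9 × 9.8 = 410.6 N down at 1.57 m → arm 0.55 m, τ = 410.6 × 0.55 = 225.8 N·m counterclockwise.
Net load moment about support B = 291.1 N·m counterclockwise.
Reaction R at support A is upward at 0.492 m, arm 1.628 m → moment R × 1.628 clockwise.
For rotational equilibrium, R × 1.628 = 291.1, so R = 179 N.

R_A ≈ 179 N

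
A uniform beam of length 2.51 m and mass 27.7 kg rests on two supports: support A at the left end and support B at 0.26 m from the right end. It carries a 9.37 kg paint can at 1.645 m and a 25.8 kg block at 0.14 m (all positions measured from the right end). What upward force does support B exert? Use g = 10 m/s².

Sum moments about support A (its reaction then has zero moment arm).
Beam weight: 27.7 × 10 = 277 N down at 1.255 m → arm 1.255 m, τ = 277 × 1.255 = 347.6 N·m clockwise.
Paint can: 9.37 × 10 = 93.7 N down at 1.645 m → arm 0.865 m, τ = 93.7 × 0.865 = 81.05 N·m clockwise.
Block: 25.8 × 10 = 258 N down at 0.14 m → arm 2.37 m, τ = 258 × 2.37 = 611.5 N·m clockwise.
Net load moment about support A = 1040 N·m clockwise.
Reaction R at support B is upward at 0.26 m, arm 2.25 m → moment R × 2.25 counterclockwise.
Balancing moments: R × 2.25 = 1040, giving R = 462 N.

R_B ≈ 462 N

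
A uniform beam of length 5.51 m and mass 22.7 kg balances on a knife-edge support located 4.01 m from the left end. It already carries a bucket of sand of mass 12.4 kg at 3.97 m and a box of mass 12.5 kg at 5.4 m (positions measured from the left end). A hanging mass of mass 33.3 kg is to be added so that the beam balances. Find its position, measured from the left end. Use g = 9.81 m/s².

x ≈ 4.36 m from the left end

Choose the knife-edge support (at 4.01 m from the left end) as the axis so the support reaction has zero arm there.
Beam weight: 22.7 × 9.81 = 222.7 N down at 2.755 m → arm 1.255 m, τ = 222.7 × 1.255 = 279.5 N·m counterclockwise.
Bucket of sand: 12.4 × 9.81 = 121.6 N down at 3.97 m → arm 0.04 m, τ = 121.6 × 0.04 = 4.864 N·m counterclockwise.
Box: 12.5 × 9.81 = 122.6 N down at 5.4 m → arm 1.39 m, τ = 122.6 × 1.39 = 170.4 N·m clockwise.
Net moment of existing loads = 114 N·m counterclockwise.
The hanging mass weighs 33.3 × 9.81 = 326.7 N and must supply an equal clockwise moment, so its lever arm about the knife-edge support is 114 / 326.7 = 0.349 m.
That puts it at 4.01 + 0.349 = 4.36 m from the left end.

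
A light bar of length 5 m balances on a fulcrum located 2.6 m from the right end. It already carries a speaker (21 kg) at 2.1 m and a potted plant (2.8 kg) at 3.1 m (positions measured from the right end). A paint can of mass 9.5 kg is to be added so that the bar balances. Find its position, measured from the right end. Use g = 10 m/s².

Sum moments about the fulcrum (at 2.6 m from the right end) (the support reaction has zero arm there).
Speaker: 21 × 10 = 210 N down at 2.1 m → arm 0.5 m, τ = 210 × 0.5 = 105 N·m clockwise.
Potted plant: 2.8 × 10 = 28 N down at 3.1 m → arm 0.5 m, τ = 28 × 0.5 = 14 N·m counterclockwise.
Net moment of existing loads = 91 N·m clockwise.
The paint can weighs 9.5 × 10 = 95 N and must supply an equal counterclockwise moment, so its lever arm about the fulcrum is 91 / 95 = 0.958 m.
That puts it at 2.6 + 0.958 = 3.56 m from the right end.

x ≈ 3.56 m from the right end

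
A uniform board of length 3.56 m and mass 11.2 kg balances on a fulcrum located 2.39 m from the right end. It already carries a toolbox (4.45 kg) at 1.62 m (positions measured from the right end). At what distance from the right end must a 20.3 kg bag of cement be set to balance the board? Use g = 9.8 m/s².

x ≈ 2.9 m from the right end

Taking torques about the fulcrum (at 2.39 m from the right end):
Beam weight: 11.2 × 9.8 = 109.8 N down at 1.78 m → arm 0.61 m, τ = 109.8 × 0.61 = 66.98 N·m clockwise.
Toolbox: 4.45 × 9.8 = 43.61 N down at 1.62 m → arm 0.77 m, τ = 43.61 × 0.77 = 33.58 N·m clockwise.
Net moment of existing loads = 100.6 N·m clockwise.
The bag of cement weighs 20.3 × 9.8 = 198.9 N and must supply an equal counterclockwise moment, so its lever arm about the fulcrum is 100.6 / 198.9 = 0.506 m.
That puts it at 2.39 + 0.506 = 2.9 m from the right end.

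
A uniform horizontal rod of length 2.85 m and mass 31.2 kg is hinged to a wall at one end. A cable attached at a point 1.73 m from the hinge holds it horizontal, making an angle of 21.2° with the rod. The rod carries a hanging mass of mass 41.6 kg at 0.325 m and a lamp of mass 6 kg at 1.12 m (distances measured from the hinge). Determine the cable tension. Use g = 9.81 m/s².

T ≈ 1010 N

Sum moments about the hinge (the unknown hinge reaction has zero arm there).
Beam weight: 31.2 × 9.81 = 306.1 N down at 1.425 m → arm 1.425 m, τ = 306.1 × 1.425 = 436.2 N·m clockwise.
Hanging mass: 41.6 × 9.81 = 408.1 N down at 0.325 m → arm 0.325 m, τ = 408.1 × 0.325 = 132.6 N·m clockwise.
Lamp: 6 × 9.81 = 58.86 N down at 1.12 m → arm 1.12 m, τ = 58.86 × 1.12 = 65.92 N·m clockwise.
Total clockwise load moment = 634.7 N·m.
The cable tension T acts at 1.73 m; only its component perpendicular to the rod, T sinθ, produces torque. sin 21.2° = 0.3616.
Balancing moments: T × 1.73 × 0.3616 = 634.7, giving T = 634.7 / 0.6256 = 1010 N.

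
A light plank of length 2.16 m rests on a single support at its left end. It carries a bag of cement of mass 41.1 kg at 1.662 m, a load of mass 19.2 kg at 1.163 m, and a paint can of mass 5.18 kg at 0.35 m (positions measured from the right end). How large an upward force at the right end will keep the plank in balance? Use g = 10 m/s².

F ≈ 227 N

Take moments about the left end.
Bag of cement: 41.1 × 10 = 411 N down at 1.662 m → arm 0.498 m, τ = 411 × 0.498 = 204.7 N·m clockwise.
Load: 19.2 × 10 = 192 N down at 1.163 m → arm 0.997 m, τ = 192 × 0.997 = 191.4 N·m clockwise.
Paint can: 5.18 × 10 = 51.8 N down at 0.35 m → arm 1.81 m, τ = 51.8 × 1.81 = 93.76 N·m clockwise.
Net moment of the loads = 489.9 N·m clockwise.
The upward force F acts at the right end, arm 2.16 m, giving F × 2.16 counterclockwise.
For rotational equilibrium, F × 2.16 = 489.9, so F = 489.9 / 2.16 = 227 N.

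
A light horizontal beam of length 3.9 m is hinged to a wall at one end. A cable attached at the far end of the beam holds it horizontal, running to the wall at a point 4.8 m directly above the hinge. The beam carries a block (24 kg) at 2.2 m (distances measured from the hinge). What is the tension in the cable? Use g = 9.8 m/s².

T ≈ 171 N

Take moments about the hinge.
Block: 24 × 9.8 = 235.2 N down at 2.2 m → arm 2.2 m, τ = 235.2 × 2.2 = 517.4 N·m clockwise.
Total clockwise load moment = 517.4 N·m.
The cable tension T acts at 3.9 m; only its component perpendicular to the beam, T sinθ, produces torque. sinθ = h/√(h²+d²) = 4.8/√(4.8²+3.9²) = 0.7761.
Balancing moments: T × 3.9 × 0.7761 = 517.4, giving T = 517.4 / 3.027 = 171 N.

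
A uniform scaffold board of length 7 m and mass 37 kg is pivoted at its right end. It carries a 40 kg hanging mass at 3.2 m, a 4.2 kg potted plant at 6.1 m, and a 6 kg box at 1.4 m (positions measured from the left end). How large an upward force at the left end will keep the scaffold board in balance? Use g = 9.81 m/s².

F ≈ 447 N

Choose the right end as the axis so the unknown pivot reaction has zero arm there.
Beam weight: 37 × 9.81 = 363 N down at 3.5 m → arm 3.5 m, τ = 363 × 3.5 = 1270 N·m counterclockwise.
Hanging mass: 40 × 9.81 = 392.4 N down at 3.2 m → arm 3.8 m, τ = 392.4 × 3.8 = 1491 N·m counterclockwise.
Potted plant: 4.2 × 9.81 = 41.2 N down at 6.1 m → arm 0.9 m, τ = 41.2 × 0.9 = 37.08 N·m counterclockwise.
Box: 6 × 9.81 = 58.86 N down at 1.4 m → arm 5.6 m, τ = 58.86 × 5.6 = 329.6 N·m counterclockwise.
Net moment of the loads = 3128 N·m counterclockwise.
The upward force F acts at the left end, arm 7 m, giving F × 7 clockwise.
For rotational equilibrium, F × 7 = 3128, so F = 3128 / 7 = 447 N.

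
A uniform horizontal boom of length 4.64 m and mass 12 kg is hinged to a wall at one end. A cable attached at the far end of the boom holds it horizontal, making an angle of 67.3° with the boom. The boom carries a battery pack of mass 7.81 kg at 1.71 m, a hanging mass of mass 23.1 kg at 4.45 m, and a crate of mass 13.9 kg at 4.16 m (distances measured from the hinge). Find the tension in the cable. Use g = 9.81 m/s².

Taking torques about the hinge:
Beam weight: 12 × 9.81 = 117.7 N down at 2.32 m → arm 2.32 m, τ = 117.7 × 2.32 = 273.1 N·m clockwise.
Battery pack: 7.81 × 9.81 = 76.62 N down at 1.71 m → arm 1.71 m, τ = 76.62 × 1.71 = 131 N·m clockwise.
Hanging mass: 23.1 × 9.81 = 226.6 N down at 4.45 m → arm 4.45 m, τ = 226.6 × 4.45 = 1008 N·m clockwise.
Crate: 13.9 × 9.81 = 136.4 N down at 4.16 m → arm 4.16 m, τ = 136.4 × 4.16 = 567.4 N·m clockwise.
Total clockwise load moment = 1980 N·m.
The cable tension T acts at 4.64 m; only its component perpendicular to the boom, T sinθ, produces torque. sin 67.3° = 0.9225.
Setting net torque to zero: T × 4.64 × 0.9225 = 1980 → T = 1980 / 4.28 = 463 N.

T ≈ 463 N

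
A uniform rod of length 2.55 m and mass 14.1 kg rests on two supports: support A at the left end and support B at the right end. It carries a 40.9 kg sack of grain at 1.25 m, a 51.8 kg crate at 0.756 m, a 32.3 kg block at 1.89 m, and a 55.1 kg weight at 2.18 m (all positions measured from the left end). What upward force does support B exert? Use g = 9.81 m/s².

R_B ≈ 1110 N

About support A:
Beam weight: 14.1 × 9.81 = 138.3 N down at 1.275 m → arm 1.275 m, τ = 138.3 × 1.275 = 176.3 N·m clockwise.
Sack of grain: 40.9 × 9.81 = 401.2 N down at 1.25 m → arm 1.25 m, τ = 401.2 × 1.25 = 501.5 N·m clockwise.
Crate: 51.8 × 9.81 = 508.2 N down at 0.756 m → arm 0.756 m, τ = 508.2 × 0.756 = 384.2 N·m clockwise.
Block: 32.3 × 9.81 = 316.9 N down at 1.89 m → arm 1.89 m, τ = 316.9 × 1.89 = 598.9 N·m clockwise.
Weight: 55.1 × 9.81 = 540.5 N down at 2.18 m → arm 2.18 m, τ = 540.5 × 2.18 = 1178 N·m clockwise.
Net load moment about support A = 2839 N·m clockwise.
Reaction R at support B is upward at 2.55 m, arm 2.55 m → moment R × 2.55 counterclockwise.
Balancing moments: R × 2.55 = 2839, giving R = 1110 N.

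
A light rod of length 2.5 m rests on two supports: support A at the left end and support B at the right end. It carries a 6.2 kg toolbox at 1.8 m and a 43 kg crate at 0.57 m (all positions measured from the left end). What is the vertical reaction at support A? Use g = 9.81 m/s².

R_A ≈ 343 N

Taking torques about support B:
Toolbox: 6.2 × 9.81 = 60.82 N down at 1.8 m → arm 0.7 m, τ = 60.82 × 0.7 = 42.57 N·m counterclockwise.
Crate: 43 × 9.81 = 421.8 N down at 0.57 m → arm 1.93 m, τ = 421.8 × 1.93 = 814.1 N·m counterclockwise.
Net load moment about support B = 856.7 N·m counterclockwise.
Reaction R at support A is upward at 0 m, arm 2.5 m → moment R × 2.5 clockwise.
Στ = 0 ⇒ R × 2.5 = 856.7 ⇒ R = 343 N.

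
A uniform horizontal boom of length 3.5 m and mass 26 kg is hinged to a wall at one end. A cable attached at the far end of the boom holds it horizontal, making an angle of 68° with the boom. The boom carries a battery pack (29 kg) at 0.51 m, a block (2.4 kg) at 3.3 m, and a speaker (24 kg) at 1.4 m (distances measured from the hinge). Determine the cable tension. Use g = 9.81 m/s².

T ≈ 308 N

Take moments about the hinge.
Beam weight: 26 × 9.81 = 255.1 N down at 1.75 m → arm 1.75 m, τ = 255.1 × 1.75 = 446.4 N·m clockwise.
Battery pack: 29 × 9.81 = 284.5 N down at 0.51 m → arm 0.51 m, τ = 284.5 × 0.51 = 145.1 N·m clockwise.
Block: 2.4 × 9.81 = 23.54 N down at 3.3 m → arm 3.3 m, τ = 23.54 × 3.3 = 77.68 N·m clockwise.
Speaker: 24 × 9.81 = 235.4 N down at 1.4 m → arm 1.4 m, τ = 235.4 × 1.4 = 329.6 N·m clockwise.
Total clockwise load moment = 998.8 N·m.
The cable tension T acts at 3.5 m; only its component perpendicular to the boom, T sinθ, produces torque. sin 68° = 0.9272.
Setting net torque to zero: T × 3.5 × 0.9272 = 998.8 → T = 998.8 / 3.245 = 308 N.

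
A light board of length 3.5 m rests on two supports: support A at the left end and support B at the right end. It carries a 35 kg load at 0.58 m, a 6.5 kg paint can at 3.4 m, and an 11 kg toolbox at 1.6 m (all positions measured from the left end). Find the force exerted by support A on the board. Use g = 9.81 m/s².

Taking torques about support B:
Load: 35 × 9.81 = 343.4 N down at 0.58 m → arm 2.92 m, τ = 343.4 × 2.92 = 1003 N·m counterclockwise.
Paint can: 6.5 × 9.81 = 63.77 N down at 3.4 m → arm 0.1 m, τ = 63.77 × 0.1 = 6.377 N·m counterclockwise.
Toolbox: 11 × 9.81 = 107.9 N down at 1.6 m → arm 1.9 m, τ = 107.9 × 1.9 = 205 N·m counterclockwise.
Net load moment about support B = 1214 N·m counterclockwise.
Reaction R at support A is upward at 0 m, arm 3.5 m → moment R × 3.5 clockwise.
Balancing moments: R × 3.5 = 1214, giving R = 347 N.

R_A ≈ 347 N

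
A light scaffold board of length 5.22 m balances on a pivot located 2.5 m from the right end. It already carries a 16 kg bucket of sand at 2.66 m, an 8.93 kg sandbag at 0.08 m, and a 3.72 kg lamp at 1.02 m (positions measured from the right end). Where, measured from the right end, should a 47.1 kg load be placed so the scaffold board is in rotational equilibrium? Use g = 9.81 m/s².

Taking torques about the pivot (at 2.5 m from the right end):
Bucket of sand: 16 × 9.81 = 157 N down at 2.66 m → arm 0.16 m, τ = 157 × 0.16 = 25.12 N·m counterclockwise.
Sandbag: 8.93 × 9.81 = 87.6 N down at 0.08 m → arm 2.42 m, τ = 87.6 × 2.42 = 212 N·m clockwise.
Lamp: 3.72 × 9.81 = 36.49 N down at 1.02 m → arm 1.48 m, τ = 36.49 × 1.48 = 54.01 N·m clockwise.
Net moment of existing loads = 240.9 N·m clockwise.
The load weighs 47.1 × 9.81 = 462.1 N and must supply an equal counterclockwise moment, so its lever arm about the pivot is 240.9 / 462.1 = 0.521 m.
That puts it at 2.5 + 0.521 = 3.02 m from the right end.

x ≈ 3.02 m from the right end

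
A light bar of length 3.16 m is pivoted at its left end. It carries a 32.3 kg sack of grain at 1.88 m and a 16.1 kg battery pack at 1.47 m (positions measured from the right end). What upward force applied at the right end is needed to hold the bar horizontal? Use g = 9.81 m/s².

About the left end:
Sack of grain: 32.3 × 9.81 = 316.9 N down at 1.88 m → arm 1.28 m, τ = 316.9 × 1.28 = 405.6 N·m clockwise.
Battery pack: 16.1 × 9.81 = 157.9 N down at 1.47 m → arm 1.69 m, τ = 157.9 × 1.69 = 266.9 N·m clockwise.
Net moment of the loads = 672.5 N·m clockwise.
The upward force F acts at the right end, arm 3.16 m, giving F × 3.16 counterclockwise.
Στ = 0 ⇒ F × 3.16 = 672.5 ⇒ F = 672.5 / 3.16 = 213 N.

F ≈ 213 N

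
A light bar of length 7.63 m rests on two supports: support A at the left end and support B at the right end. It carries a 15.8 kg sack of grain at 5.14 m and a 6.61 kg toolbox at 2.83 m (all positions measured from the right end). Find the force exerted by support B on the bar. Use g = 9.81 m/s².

R_B ≈ 91.4 N

About support A:
Sack of grain: 15.8 × 9.81 = 155 N down at 5.14 m → arm 2.49 m, τ = 155 × 2.49 = 386 N·m clockwise.
Toolbox: 6.61 × 9.81 = 64.84 N down at 2.83 m → arm 4.8 m, τ = 64.84 × 4.8 = 311.2 N·m clockwise.
Net load moment about support A = 697.2 N·m clockwise.
Reaction R at support B is upward at 0 m, arm 7.63 m → moment R × 7.63 counterclockwise.
Setting net torque to zero: R × 7.63 = 697.2 → R = 91.4 N.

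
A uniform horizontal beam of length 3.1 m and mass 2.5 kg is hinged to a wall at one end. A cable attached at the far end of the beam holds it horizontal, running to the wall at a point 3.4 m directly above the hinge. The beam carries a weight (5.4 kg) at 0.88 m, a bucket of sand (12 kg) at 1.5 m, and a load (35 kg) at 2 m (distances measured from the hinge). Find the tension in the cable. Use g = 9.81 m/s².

T ≈ 414 N

Take moments about the hinge.
Beam weight: 2.5 × 9.81 = 24.53 N down at 1.55 m → arm 1.55 m, τ = 24.53 × 1.55 = 38.02 N·m clockwise.
Weight: 5.4 × 9.81 = 52.97 N down at 0.88 m → arm 0.88 m, τ = 52.97 × 0.88 = 46.61 N·m clockwise.
Bucket of sand: 12 × 9.81 = 117.7 N down at 1.5 m → arm 1.5 m, τ = 117.7 × 1.5 = 176.6 N·m clockwise.
Load: 35 × 9.81 = 343.4 N down at 2 m → arm 2 m, τ = 343.4 × 2 = 686.8 N·m clockwise.
Total clockwise load moment = 948 N·m.
The cable tension T acts at 3.1 m; only its component perpendicular to the beam, T sinθ, produces torque. sinθ = h/√(h²+d²) = 3.4/√(3.4²+3.1²) = 0.739.
For rotational equilibrium, T × 3.1 × 0.739 = 948, so T = 948 / 2.291 = 414 N.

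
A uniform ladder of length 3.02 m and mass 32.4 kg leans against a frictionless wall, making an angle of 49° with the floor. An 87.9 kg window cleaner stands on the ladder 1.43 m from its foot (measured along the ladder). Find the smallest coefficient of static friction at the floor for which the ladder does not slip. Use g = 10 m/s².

Take moments about the foot of the ladder.
Ladder weight 32.4×10 = 324 N acts at 1.51 m along the ladder; its horizontal arm is 1.51·cos49° = 0.9906 m → τ = 321 N·m clockwise.
Window cleaner: 87.9×10 = 879 N at 1.43 m → arm 0.9382 m → τ = 824.7 N·m clockwise.
Wall normal N acts horizontally at the top; its moment arm is the height L sinθ = 3.02·sin49° = 2.279 m, counterclockwise.
Balancing moments: N × 2.279 = 1146, giving N = 502.9 N.
ΣFx = 0 ⇒ f = N_wall = 502.9 N. ΣFy = 0 ⇒ N_floor = 1203 N.
μ_min = f / N_floor = 502.9 / 1203 = 0.418.

μ_min ≈ 0.418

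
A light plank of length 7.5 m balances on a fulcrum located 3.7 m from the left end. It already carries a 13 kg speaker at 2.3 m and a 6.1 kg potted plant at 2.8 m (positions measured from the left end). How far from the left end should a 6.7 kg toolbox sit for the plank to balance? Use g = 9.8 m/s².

x ≈ 7.24 m from the left end

Choose the fulcrum (at 3.7 m from the left end) as the axis so the support reaction has zero arm there.
Speaker: 13 × 9.8 = 127.4 N down at 2.3 m → arm 1.4 m, τ = 127.4 × 1.4 = 178.4 N·m counterclockwise.
Potted plant: 6.1 × 9.8 = 59.78 N down at 2.8 m → arm 0.9 m, τ = 59.78 × 0.9 = 53.8 N·m counterclockwise.
Net moment of existing loads = 232.2 N·m counterclockwise.
The toolbox weighs 6.7 × 9.8 = 65.66 N and must supply an equal clockwise moment, so its lever arm about the fulcrum is 232.2 / 65.66 = 3.54 m.
That puts it at 3.7 + 3.54 = 7.24 m from the left end.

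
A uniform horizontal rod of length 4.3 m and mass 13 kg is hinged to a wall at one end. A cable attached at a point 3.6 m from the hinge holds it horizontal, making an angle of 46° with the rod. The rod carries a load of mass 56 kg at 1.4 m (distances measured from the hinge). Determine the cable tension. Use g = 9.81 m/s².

T ≈ 403 N

Choose the hinge as the axis so the unknown hinge reaction has zero arm there.
Beam weight: 13 × 9.81 = 127.5 N down at 2.15 m → arm 2.15 m, τ = 127.5 × 2.15 = 274.1 N·m clockwise.
Load: 56 × 9.81 = 549.4 N down at 1.4 m → arm 1.4 m, τ = 549.4 × 1.4 = 769.2 N·m clockwise.
Total clockwise load moment = 1043 N·m.
The cable tension T acts at 3.6 m; only its component perpendicular to the rod, T sinθ, produces torque. sin 46° = 0.7193.
Setting net torque to zero: T × 3.6 × 0.7193 = 1043 → T = 1043 / 2.589 = 403 N.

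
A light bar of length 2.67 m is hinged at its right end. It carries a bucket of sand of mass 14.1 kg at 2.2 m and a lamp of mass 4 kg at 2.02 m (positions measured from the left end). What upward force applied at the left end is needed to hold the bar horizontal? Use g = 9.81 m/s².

Taking torques about the right end:
Bucket of sand: 14.1 × 9.81 = 138.3 N down at 2.2 m → arm 0.47 m, τ = 138.3 × 0.47 = 65 N·m counterclockwise.
Lamp: 4 × 9.81 = 39.24 N down at 2.02 m → arm 0.65 m, τ = 39.24 × 0.65 = 25.51 N·m counterclockwise.
Net moment of the loads = 90.51 N·m counterclockwise.
The upward force F acts at the left end, arm 2.67 m, giving F × 2.67 clockwise.
For rotational equilibrium, F × 2.67 = 90.51, so F = 90.51 / 2.67 = 33.9 N.

F ≈ 33.9 N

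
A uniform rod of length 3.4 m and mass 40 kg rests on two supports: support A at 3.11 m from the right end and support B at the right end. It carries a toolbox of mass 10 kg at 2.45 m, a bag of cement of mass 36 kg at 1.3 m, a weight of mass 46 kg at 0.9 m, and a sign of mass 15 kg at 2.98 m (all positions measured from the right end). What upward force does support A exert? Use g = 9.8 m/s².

R_A ≈ 710 N

Sum moments about support B (its reaction then has zero moment arm).
Beam weight: 40 × 9.8 = 392 N down at 1.7 m → arm 1.7 m, τ = 392 × 1.7 = 666.4 N·m counterclockwise.
Toolbox: 10 × 9.8 = 98 N down at 2.45 m → arm 2.45 m, τ = 98 × 2.45 = 240.1 N·m counterclockwise.
Bag of cement: 36 × 9.8 = 352.8 N down at 1.3 m → arm 1.3 m, τ = 352.8 × 1.3 = 458.6 N·m counterclockwise.
Weight: 46 × 9.8 = 450.8 N down at 0.9 m → arm 0.9 m, τ = 450.8 × 0.9 = 405.7 N·m counterclockwise.
Sign: 15 × 9.8 = 147 N down at 2.98 m → arm 2.98 m, τ = 147 × 2.98 = 438.1 N·m counterclockwise.
Net load moment about support B = 2209 N·m counterclockwise.
Reaction R at support A is upward at 3.11 m, arm 3.11 m → moment R × 3.11 clockwise.
Στ = 0 ⇒ R × 3.11 = 2209 ⇒ R = 710 N.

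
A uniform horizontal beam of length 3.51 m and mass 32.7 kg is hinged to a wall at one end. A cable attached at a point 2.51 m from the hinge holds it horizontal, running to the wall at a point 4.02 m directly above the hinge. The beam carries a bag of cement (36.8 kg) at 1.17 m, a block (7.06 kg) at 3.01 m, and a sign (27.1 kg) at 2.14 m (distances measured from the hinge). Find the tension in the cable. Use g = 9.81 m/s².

T ≈ 828 N

Choose the hinge as the axis so the unknown hinge reaction has zero arm there.
Beam weight: 32.7 × 9.81 = 320.8 N down at 1.755 m → arm 1.755 m, τ = 320.8 × 1.755 = 563 N·m clockwise.
Bag of cement: 36.8 × 9.81 = 361 N down at 1.17 m → arm 1.17 m, τ = 361 × 1.17 = 422.4 N·m clockwise.
Block: 7.06 × 9.81 = 69.26 N down at 3.01 m → arm 3.01 m, τ = 69.26 × 3.01 = 208.5 N·m clockwise.
Sign: 27.1 × 9.81 = 265.9 N down at 2.14 m → arm 2.14 m, τ = 265.9 × 2.14 = 569 N·m clockwise.
Total clockwise load moment = 1763 N·m.
The cable tension T acts at 2.51 m; only its component perpendicular to the beam, T sinθ, produces torque. sinθ = h/√(h²+d²) = 4.02/√(4.02²+2.51²) = 0.8482.
Balancing moments: T × 2.51 × 0.8482 = 1763, giving T = 1763 / 2.129 = 828 N.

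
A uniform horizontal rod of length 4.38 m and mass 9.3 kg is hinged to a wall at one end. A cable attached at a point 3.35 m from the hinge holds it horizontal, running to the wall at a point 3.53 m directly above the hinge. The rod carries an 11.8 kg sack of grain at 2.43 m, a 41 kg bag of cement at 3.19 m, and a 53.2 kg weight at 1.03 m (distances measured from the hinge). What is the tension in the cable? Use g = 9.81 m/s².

Choose the hinge as the axis so the unknown hinge reaction has zero arm there.
Beam weight: 9.3 × 9.81 = 91.23 N down at 2.19 m → arm 2.19 m, τ = 91.23 × 2.19 = 199.8 N·m clockwise.
Sack of grain: 11.8 × 9.81 = 115.8 N down at 2.43 m → arm 2.43 m, τ = 115.8 × 2.43 = 281.4 N·m clockwise.
Bag of cement: 41 × 9.81 = 402.2 N down at 3.19 m → arm 3.19 m, τ = 402.2 × 3.19 = 1283 N·m clockwise.
Weight: 53.2 × 9.81 = 521.9 N down at 1.03 m → arm 1.03 m, τ = 521.9 × 1.03 = 537.6 N·m clockwise.
Total clockwise load moment = 2302 N·m.
The cable tension T acts at 3.35 m; only its component perpendicular to the rod, T sinθ, produces torque. sinθ = h/√(h²+d²) = 3.53/√(3.53²+3.35²) = 0.7254.
Balancing moments: T × 3.35 × 0.7254 = 2302, giving T = 2302 / 2.43 = 947 N.

T ≈ 947 N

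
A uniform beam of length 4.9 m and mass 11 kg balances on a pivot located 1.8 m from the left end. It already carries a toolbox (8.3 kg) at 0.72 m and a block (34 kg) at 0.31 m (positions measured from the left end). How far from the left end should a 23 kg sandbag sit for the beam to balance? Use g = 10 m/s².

x ≈ 4.08 m from the left end

Take moments about the pivot (at 1.8 m from the left end).
Beam weight: 11 × 10 = 110 N down at 2.45 m → arm 0.65 m, τ = 110 × 0.65 = 71.5 N·m clockwise.
Toolbox: 8.3 × 10 = 83 N down at 0.72 m → arm 1.08 m, τ = 83 × 1.08 = 89.64 N·m counterclockwise.
Block: 34 × 10 = 340 N down at 0.31 m → arm 1.49 m, τ = 340 × 1.49 = 506.6 N·m counterclockwise.
Net moment of existing loads = 524.7 N·m counterclockwise.
The sandbag weighs 23 × 10 = 230 N and must supply an equal clockwise moment, so its lever arm about the pivot is 524.7 / 230 = 2.28 m.
That puts it at 1.8 + 2.28 = 4.08 m from the left end.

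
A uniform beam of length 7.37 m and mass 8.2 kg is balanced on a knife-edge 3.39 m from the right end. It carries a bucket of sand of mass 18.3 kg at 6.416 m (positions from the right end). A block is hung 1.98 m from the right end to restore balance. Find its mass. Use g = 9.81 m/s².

m ≈ 41 kg

Taking torques about the knife-edge (at 3.39 m from the right end):
Beam weight: 8.2 × 9.81 = 80.44 N down at 3.685 m → arm 0.295 m, τ = 80.44 × 0.295 = 23.73 N·m counterclockwise.
Bucket of sand: 18.3 × 9.81 = 179.5 N down at 6.416 m → arm 3.026 m, τ = 179.5 × 3.026 = 543.2 N·m counterclockwise.
Net moment of known loads = 566.9 N·m counterclockwise.
An unknown mass m at 1.98 m has arm 1.41 m; its moment is m·g·1.41 clockwise.
Setting net torque to zero: m × 9.81 × 1.41 = 566.9 → m = 566.9 / (9.81 × 1.41) = 41 kg.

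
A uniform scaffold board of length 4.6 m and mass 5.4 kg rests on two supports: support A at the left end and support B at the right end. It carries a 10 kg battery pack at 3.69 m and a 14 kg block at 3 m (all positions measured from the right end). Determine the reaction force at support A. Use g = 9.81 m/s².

Take moments about support B.
Beam weight: 5.4 × 9.81 = 52.97 N down at 2.3 m → arm 2.3 m, τ = 52.97 × 2.3 = 121.8 N·m counterclockwise.
Battery pack: 10 × 9.81 = 98.1 N down at 3.69 m → arm 3.69 m, τ = 98.1 × 3.69 = 362 N·m counterclockwise.
Block: 14 × 9.81 = 137.3 N down at 3 m → arm 3 m, τ = 137.3 × 3 = 411.9 N·m counterclockwise.
Net load moment about support B = 895.7 N·m counterclockwise.
Reaction R at support A is upward at 4.6 m, arm 4.6 m → moment R × 4.6 clockwise.
Στ = 0 ⇒ R × 4.6 = 895.7 ⇒ R = 195 N.

R_A ≈ 195 N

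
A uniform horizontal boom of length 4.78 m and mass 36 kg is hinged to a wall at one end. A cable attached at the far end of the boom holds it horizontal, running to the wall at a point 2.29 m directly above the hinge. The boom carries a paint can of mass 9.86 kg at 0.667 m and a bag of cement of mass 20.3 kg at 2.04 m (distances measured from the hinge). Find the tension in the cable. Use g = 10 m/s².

Sum moments about the hinge (the unknown hinge reaction has zero arm there).
Beam weight: 36 × 10 = 360 N down at 2.39 m → arm 2.39 m, τ = 360 × 2.39 = 860.4 N·m clockwise.
Paint can: 9.86 × 10 = 98.6 N down at 0.667 m → arm 0.667 m, τ = 98.6 × 0.667 = 65.77 N·m clockwise.
Bag of cement: 20.3 × 10 = 203 N down at 2.04 m → arm 2.04 m, τ = 203 × 2.04 = 414.1 N·m clockwise.
Total clockwise load moment = 1340 N·m.
The cable tension T acts at 4.78 m; only its component perpendicular to the boom, T sinθ, produces torque. sinθ = h/√(h²+d²) = 2.29/√(2.29²+4.78²) = 0.4321.
For rotational equilibrium, T × 4.78 × 0.4321 = 1340, so T = 1340 / 2.065 = 649 N.

T ≈ 649 N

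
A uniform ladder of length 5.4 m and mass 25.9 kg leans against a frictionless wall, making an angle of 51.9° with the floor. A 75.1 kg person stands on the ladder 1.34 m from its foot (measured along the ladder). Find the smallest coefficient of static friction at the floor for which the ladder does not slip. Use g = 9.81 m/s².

Taking torques about the foot of the ladder:
Ladder weight 25.9×9.81 = 254.1 N acts at 2.7 m along the ladder; its horizontal arm is 2.7·cos51.9° = 1.666 m → τ = 423.3 N·m clockwise.
Person: 75.1×9.81 = 736.7 N at 1.34 m → arm 0.8268 m → τ = 609.1 N·m clockwise.
Wall normal N acts horizontally at the top; its moment arm is the height L sinθ = 5.4·sin51.9° = 4.249 m, counterclockwise.
Setting net torque to zero: N × 4.249 = 1032 → N = 242.9 N.
ΣFx = 0 ⇒ f = N_wall = 242.9 N. ΣFy = 0 ⇒ N_floor = 990.8 N.
μ_min = f / N_floor = 242.9 / 990.8 = 0.245.

μ_min ≈ 0.245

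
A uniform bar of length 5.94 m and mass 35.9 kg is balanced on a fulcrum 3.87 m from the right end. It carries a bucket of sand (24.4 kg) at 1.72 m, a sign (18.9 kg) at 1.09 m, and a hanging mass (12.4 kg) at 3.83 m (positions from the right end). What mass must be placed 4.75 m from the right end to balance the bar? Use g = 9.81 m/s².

m ≈ 157 kg

Take moments about the fulcrum (at 3.87 m from the right end).
Beam weight: 35.9 × 9.81 = 352.2 N down at 2.97 m → arm 0.9 m, τ = 352.2 × 0.9 = 317 N·m clockwise.
Bucket of sand: 24.4 × 9.81 = 239.4 N down at 1.72 m → arm 2.15 m, τ = 239.4 × 2.15 = 514.7 N·m clockwise.
Sign: 18.9 × 9.81 = 185.4 N down at 1.09 m → arm 2.78 m, τ = 185.4 × 2.78 = 515.4 N·m clockwise.
Hanging mass: 12.4 × 9.81 = 121.6 N down at 3.83 m → arm 0.04 m, τ = 121.6 × 0.04 = 4.864 N·m clockwise.
Net moment of known loads = 1352 N·m clockwise.
An unknown mass m at 4.75 m has arm 0.88 m; its moment is m·g·0.88 counterclockwise.
Setting net torque to zero: m × 9.81 × 0.88 = 1352 → m = 1352 / (9.81 × 0.88) = 157 kg.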